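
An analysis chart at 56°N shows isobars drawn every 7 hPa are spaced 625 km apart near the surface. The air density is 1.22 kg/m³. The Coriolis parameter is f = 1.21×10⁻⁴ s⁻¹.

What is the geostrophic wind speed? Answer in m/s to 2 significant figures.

Pressure gradient: |∂P/∂n| = 700 Pa / 625000 m = 1.12×10⁻³ Pa/m
Geostrophic balance (pressure-gradient force = Coriolis force):
V_g = (1/(fρ)) |∂P/∂n| = 1.12×10⁻³ / (1.21×10⁻⁴ × 1.22) = 7.59 m/s

7.6 m/s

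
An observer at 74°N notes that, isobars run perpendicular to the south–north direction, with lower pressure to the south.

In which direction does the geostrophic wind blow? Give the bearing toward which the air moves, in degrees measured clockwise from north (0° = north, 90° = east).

The pressure-gradient force points toward the south (bearing 180°).
Geostrophic balance: in the Northern Hemisphere the Coriolis force deflects motion to the right, so the geostrophic wind blows 90° to the right of the pressure-gradient force (low pressure on the left).
Rotating 180° by 90° clockwise gives 270° — the wind blows toward the west.

270°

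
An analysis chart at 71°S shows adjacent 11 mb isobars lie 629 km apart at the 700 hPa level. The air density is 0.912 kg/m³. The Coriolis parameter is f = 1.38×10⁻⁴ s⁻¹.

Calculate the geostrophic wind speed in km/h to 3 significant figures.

Pressure gradient: |∂P/∂n| = 1100 Pa / 629000 m = 1.75×10⁻³ Pa/m
Geostrophic balance (pressure-gradient force = Coriolis force):
V_g = (1/(fρ)) |∂P/∂n| = 1.75×10⁻³ / (1.38×10⁻⁴ × 0.912) = 13.9 m/s
Converting: 13.9 m/s × 3.6 = 50.0 km/h

50.0 km/h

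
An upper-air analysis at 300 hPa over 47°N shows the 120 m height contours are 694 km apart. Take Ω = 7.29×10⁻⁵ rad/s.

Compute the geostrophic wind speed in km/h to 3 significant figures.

Coriolis parameter at 47°N:
f = 2Ω sin φ = 2 × 7.29×10⁻⁵ × sin 47° = 1.07×10⁻⁴ s⁻¹
Height gradient: |∂Z/∂n| = 120 m / 694000 m = 1.73×10⁻⁴
On a pressure surface, geostrophic balance gives V_g = (g/f)|∂Z/∂n|:
V_g = 9.81 × 1.73×10⁻⁴ / 1.07×10⁻⁴ = 15.9 m/s
Converting: 15.9 m/s × 3.6 = 57.3 km/h

57.3 km/h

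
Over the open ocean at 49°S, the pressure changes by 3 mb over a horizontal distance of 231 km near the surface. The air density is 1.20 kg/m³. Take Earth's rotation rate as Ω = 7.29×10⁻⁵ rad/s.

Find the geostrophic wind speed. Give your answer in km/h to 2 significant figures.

Coriolis parameter at 49°S:
f = 2Ω sin φ = 2 × 7.29×10⁻⁵ × sin 49° = 1.10×10⁻⁴ s⁻¹
Pressure gradient: |∂P/∂n| = 300 Pa / 231000 m = 1.30×10⁻³ Pa/m
Geostrophic balance (pressure-gradient force = Coriolis force):
V_g = (1/(fρ)) |∂P/∂n| = 1.30×10⁻³ / (1.10×10⁻⁴ × 1.20) = 9.84 m/s
Converting: 9.84 m/s × 3.6 = 35 km/h

35 km/h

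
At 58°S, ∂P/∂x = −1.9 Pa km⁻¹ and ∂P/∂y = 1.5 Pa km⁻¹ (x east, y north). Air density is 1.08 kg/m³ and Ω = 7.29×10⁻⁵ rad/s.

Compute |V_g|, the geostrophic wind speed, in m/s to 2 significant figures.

Coriolis parameter at 58°S:
f = 2Ω sin φ = 2 × 7.29×10⁻⁵ × sin 58° = 1.24×10⁻⁴ s⁻¹
In the Southern Hemisphere f is negative: f = −1.24×10⁻⁴ s⁻¹.
Component geostrophic relations (x east, y north):
u_g = −(1/(fρ)) ∂P/∂y,  v_g = (1/(fρ)) ∂P/∂x
u_g = −(1.5×10⁻³)/(−1.24×10⁻⁴ × 1.08) = 11.2 m/s;  v_g = (−1.9×10⁻³)/(−1.24×10⁻⁴ × 1.08) = 14.2 m/s
|V_g| = √(u_g² + v_g²) = 18.1 m/s

18 m/s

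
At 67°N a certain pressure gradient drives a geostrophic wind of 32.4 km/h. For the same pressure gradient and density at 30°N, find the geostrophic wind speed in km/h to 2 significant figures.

With the same pressure gradient and density, V_g ∝ 1/f ∝ 1/sin φ.
V₂ = V₁ · sin φ₁ / sin φ₂ = 32.4 × sin 67° / sin 30°
V₂ = 32.4 × 0.9205/0.5000 = 60 km/h

60 km/h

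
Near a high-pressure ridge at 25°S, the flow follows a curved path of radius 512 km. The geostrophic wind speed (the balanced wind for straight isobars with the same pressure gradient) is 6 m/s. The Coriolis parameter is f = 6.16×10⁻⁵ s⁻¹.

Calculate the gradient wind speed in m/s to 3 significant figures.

8.06 m/s

Around a high, pressure-gradient force acts outward with centrifugal, so Coriolis balances both:
fV = (1/ρ)|∂P/∂n| + V²/R  →  V² − fR·V + fR·V_g = 0
With fR = 6.16×10⁻⁵ × 512×10³ m = 31.5 m/s:
V = [fR − √((fR)² − 4 fR V_g)]/2 = [31.5 − √(31.5² − 4×31.5×6)]/2 = 8.06 m/s
Supergeostrophic (V > V_g = 6 m/s), as expected around a high.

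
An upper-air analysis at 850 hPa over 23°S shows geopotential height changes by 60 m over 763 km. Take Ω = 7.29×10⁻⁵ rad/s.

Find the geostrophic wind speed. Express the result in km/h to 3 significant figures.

48.7 km/h

Coriolis parameter at 23°S:
f = 2Ω sin φ = 2 × 7.29×10⁻⁵ × sin 23° = 5.70×10⁻⁵ s⁻¹
Height gradient: |∂Z/∂n| = 60 m / 763000 m = 7.86×10⁻⁵
On a pressure surface, geostrophic balance gives V_g = (g/f)|∂Z/∂n|:
V_g = 9.81 × 7.86×10⁻⁵ / 5.70×10⁻⁵ = 13.5 m/s
Converting: 13.5 m/s × 3.6 = 48.7 km/h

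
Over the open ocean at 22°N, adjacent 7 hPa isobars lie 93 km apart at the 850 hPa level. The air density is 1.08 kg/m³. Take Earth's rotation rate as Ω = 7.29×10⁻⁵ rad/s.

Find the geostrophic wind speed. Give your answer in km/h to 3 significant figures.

459 km/h

Coriolis parameter at 22°N:
f = 2Ω sin φ = 2 × 7.29×10⁻⁵ × sin 22° = 5.46×10⁻⁵ s⁻¹
Pressure gradient: |∂P/∂n| = 700 Pa / 93000 m = 7.53×10⁻³ Pa/m
Geostrophic balance (pressure-gradient force = Coriolis force):
V_g = (1/(fρ)) |∂P/∂n| = 7.53×10⁻³ / (5.46×10⁻⁵ × 1.08) = 128 m/s
Converting: 128 m/s × 3.6 = 459 km/h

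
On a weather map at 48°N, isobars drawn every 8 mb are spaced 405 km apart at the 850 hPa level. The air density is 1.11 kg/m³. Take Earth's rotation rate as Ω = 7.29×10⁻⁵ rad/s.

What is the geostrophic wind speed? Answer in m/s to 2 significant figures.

16 m/s

Coriolis parameter at 48°N:
f = 2Ω sin φ = 2 × 7.29×10⁻⁵ × sin 48° = 1.08×10⁻⁴ s⁻¹
Pressure gradient: |∂P/∂n| = 800 Pa / 405000 m = 1.98×10⁻³ Pa/m
Geostrophic balance (pressure-gradient force = Coriolis force):
V_g = (1/(fρ)) |∂P/∂n| = 1.98×10⁻³ / (1.08×10⁻⁴ × 1.11) = 16.4 m/s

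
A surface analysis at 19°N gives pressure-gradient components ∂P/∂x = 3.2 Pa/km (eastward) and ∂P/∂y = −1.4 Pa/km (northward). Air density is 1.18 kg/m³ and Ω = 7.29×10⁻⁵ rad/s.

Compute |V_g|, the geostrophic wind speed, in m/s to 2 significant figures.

Coriolis parameter at 19°N:
f = 2Ω sin φ = 2 × 7.29×10⁻⁵ × sin 19° = 4.75×10⁻⁵ s⁻¹
Component geostrophic relations (x east, y north):
u_g = −(1/(fρ)) ∂P/∂y,  v_g = (1/(fρ)) ∂P/∂x
u_g = −(−1.4×10⁻³)/(4.75×10⁻⁵ × 1.18) = 25.0 m/s;  v_g = (3.2×10⁻³)/(4.75×10⁻⁵ × 1.18) = 57.1 m/s
|V_g| = √(u_g² + v_g²) = 62.4 m/s

62 m/s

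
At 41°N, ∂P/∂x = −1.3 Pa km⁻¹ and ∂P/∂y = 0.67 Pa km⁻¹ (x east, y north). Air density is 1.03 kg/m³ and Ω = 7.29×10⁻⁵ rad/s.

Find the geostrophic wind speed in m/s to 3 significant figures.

Coriolis parameter at 41°N:
f = 2Ω sin φ = 2 × 7.29×10⁻⁵ × sin 41° = 9.57×10⁻⁵ s⁻¹
Component geostrophic relations (x east, y north):
u_g = −(1/(fρ)) ∂P/∂y,  v_g = (1/(fρ)) ∂P/∂x
u_g = −(0.67×10⁻³)/(9.57×10⁻⁵ × 1.03) = −6.80 m/s;  v_g = (−1.3×10⁻³)/(9.57×10⁻⁵ × 1.03) = −13.2 m/s
|V_g| = √(u_g² + v_g²) = 14.8 m/s

14.8 m/s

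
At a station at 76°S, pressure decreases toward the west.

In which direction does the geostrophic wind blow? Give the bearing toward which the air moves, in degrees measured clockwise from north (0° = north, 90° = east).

The pressure-gradient force points toward the west (bearing 270°).
Geostrophic balance: in the Southern Hemisphere the Coriolis force deflects motion to the left, so the geostrophic wind blows 90° to the left of the pressure-gradient force (low pressure on the right).
Rotating 270° by 90° counterclockwise gives 180° — the wind blows toward the south.

180°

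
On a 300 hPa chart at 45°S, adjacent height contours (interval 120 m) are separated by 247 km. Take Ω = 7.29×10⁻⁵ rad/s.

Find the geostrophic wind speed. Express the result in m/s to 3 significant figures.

Coriolis parameter at 45°S:
f = 2Ω sin φ = 2 × 7.29×10⁻⁵ × sin 45° = 1.03×10⁻⁴ s⁻¹
Height gradient: |∂Z/∂n| = 120 m / 247000 m = 4.86×10⁻⁴
On a pressure surface, geostrophic balance gives V_g = (g/f)|∂Z/∂n|:
V_g = 9.81 × 4.86×10⁻⁴ / 1.03×10⁻⁴ = 46.2 m/s

46.2 m/s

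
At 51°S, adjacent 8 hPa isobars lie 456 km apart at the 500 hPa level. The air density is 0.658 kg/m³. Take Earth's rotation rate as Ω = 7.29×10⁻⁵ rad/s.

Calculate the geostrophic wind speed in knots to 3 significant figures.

45.7 knots

Coriolis parameter at 51°S:
f = 2Ω sin φ = 2 × 7.29×10⁻⁵ × sin 51° = 1.13×10⁻⁴ s⁻¹
Pressure gradient: |∂P/∂n| = 800 Pa / 456000 m = 1.75×10⁻³ Pa/m
Geostrophic balance (pressure-gradient force = Coriolis force):
V_g = (1/(fρ)) |∂P/∂n| = 1.75×10⁻³ / (1.13×10⁻⁴ × 0.658) = 23.5 m/s
Converting: 23.5 m/s × 1.944 = 45.7 knots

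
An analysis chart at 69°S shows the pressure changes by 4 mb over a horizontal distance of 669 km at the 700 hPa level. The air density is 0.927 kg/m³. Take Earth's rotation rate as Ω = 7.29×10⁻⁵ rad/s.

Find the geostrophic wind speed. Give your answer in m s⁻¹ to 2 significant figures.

4.7 m s⁻¹

Coriolis parameter at 69°S:
f = 2Ω sin φ = 2 × 7.29×10⁻⁵ × sin 69° = 1.36×10⁻⁴ s⁻¹
Pressure gradient: |∂P/∂n| = 400 Pa / 669000 m = 5.98×10⁻⁴ Pa/m
Geostrophic balance (pressure-gradient force = Coriolis force):
V_g = (1/(fρ)) |∂P/∂n| = 5.98×10⁻⁴ / (1.36×10⁻⁴ × 0.927) = 4.74 m/s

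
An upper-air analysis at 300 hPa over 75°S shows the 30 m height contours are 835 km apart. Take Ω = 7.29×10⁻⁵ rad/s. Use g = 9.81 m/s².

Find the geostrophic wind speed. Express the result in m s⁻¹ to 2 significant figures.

2.5 m s⁻¹

Coriolis parameter at 75°S:
f = 2Ω sin φ = 2 × 7.29×10⁻⁵ × sin 75° = 1.41×10⁻⁴ s⁻¹
Height gradient: |∂Z/∂n| = 30 m / 835000 m = 3.59×10⁻⁵
On a pressure surface, geostrophic balance gives V_g = (g/f)|∂Z/∂n|:
V_g = 9.81 × 3.59×10⁻⁵ / 1.41×10⁻⁴ = 2.50 m/s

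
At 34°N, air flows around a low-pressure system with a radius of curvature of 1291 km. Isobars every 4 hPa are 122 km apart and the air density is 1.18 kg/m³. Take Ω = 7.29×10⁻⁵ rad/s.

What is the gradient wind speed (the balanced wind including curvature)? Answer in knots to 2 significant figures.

Coriolis parameter at 34°N:
f = 2Ω sin φ = 2 × 7.29×10⁻⁵ × sin 34° = 8.15×10⁻⁵ s⁻¹
Pressure gradient: |∂P/∂n| = 400 Pa / 122000 m = 3.28×10⁻³ Pa/m
Geostrophic speed: V_g = |∂P/∂n|/(fρ) = 3.28×10⁻³/(8.15×10⁻⁵ × 1.18) = 34.1 m/s
Around a low, centrifugal force acts outward with Coriolis, so pressure-gradient force balances both:
(1/ρ)|∂P/∂n| = fV + V²/R  →  V² + fR·V − fR·V_g = 0
With fR = 8.15×10⁻⁵ × 1291×10³ m = 105 m/s:
V = [−fR + √((fR)² + 4 fR V_g)]/2 = [−105 + √(105² + 4×105×34.1)]/2 = 27.1 m/s
Subgeostrophic (V < V_g = 34.1 m/s), as expected around a low.
Converting: 27.1 m/s × 1.944 = 53 knots

53 knots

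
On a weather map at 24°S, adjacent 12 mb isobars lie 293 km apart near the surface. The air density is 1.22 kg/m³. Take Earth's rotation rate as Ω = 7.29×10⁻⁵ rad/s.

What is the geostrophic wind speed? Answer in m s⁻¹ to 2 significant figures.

Coriolis parameter at 24°S:
f = 2Ω sin φ = 2 × 7.29×10⁻⁵ × sin 24° = 5.93×10⁻⁵ s⁻¹
Pressure gradient: |∂P/∂n| = 1200 Pa / 293000 m = 4.10×10⁻³ Pa/m
Geostrophic balance (pressure-gradient force = Coriolis force):
V_g = (1/(fρ)) |∂P/∂n| = 4.10×10⁻³ / (5.93×10⁻⁵ × 1.22) = 56.6 m/s

57 m s⁻¹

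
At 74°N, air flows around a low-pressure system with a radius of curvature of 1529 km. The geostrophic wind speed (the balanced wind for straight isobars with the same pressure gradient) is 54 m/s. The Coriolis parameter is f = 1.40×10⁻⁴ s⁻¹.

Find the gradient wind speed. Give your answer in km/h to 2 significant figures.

Around a low, centrifugal force acts outward with Coriolis, so pressure-gradient force balances both:
(1/ρ)|∂P/∂n| = fV + V²/R  →  V² + fR·V − fR·V_g = 0
With fR = 1.40×10⁻⁴ × 1529×10³ m = 214 m/s:
V = [−fR + √((fR)² + 4 fR V_g)]/2 = [−214 + √(214² + 4×214×54)]/2 = 44.7 m/s
Subgeostrophic (V < V_g = 54 m/s), as expected around a low.
Converting: 44.7 m/s × 3.6 = 160 km/h

160 km/h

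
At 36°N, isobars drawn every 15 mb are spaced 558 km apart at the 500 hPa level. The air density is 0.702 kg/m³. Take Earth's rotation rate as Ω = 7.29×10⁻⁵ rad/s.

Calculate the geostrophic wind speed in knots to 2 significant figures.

Coriolis parameter at 36°N:
f = 2Ω sin φ = 2 × 7.29×10⁻⁵ × sin 36° = 8.57×10⁻⁵ s⁻¹
Pressure gradient: |∂P/∂n| = 1500 Pa / 558000 m = 2.69×10⁻³ Pa/m
Geostrophic balance (pressure-gradient force = Coriolis force):
V_g = (1/(fρ)) |∂P/∂n| = 2.69×10⁻³ / (8.57×10⁻⁵ × 0.702) = 44.7 m/s
Converting: 44.7 m/s × 1.944 = 87 knots

87 knots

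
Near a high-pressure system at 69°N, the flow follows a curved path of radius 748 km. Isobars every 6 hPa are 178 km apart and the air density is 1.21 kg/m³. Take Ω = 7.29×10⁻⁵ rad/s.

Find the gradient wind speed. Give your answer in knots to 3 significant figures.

55.2 knots

Coriolis parameter at 69°N:
f = 2Ω sin φ = 2 × 7.29×10⁻⁵ × sin 69° = 1.36×10⁻⁴ s⁻¹
Pressure gradient: |∂P/∂n| = 600 Pa / 178000 m = 3.37×10⁻³ Pa/m
Geostrophic speed: V_g = |∂P/∂n|/(fρ) = 3.37×10⁻³/(1.36×10⁻⁴ × 1.21) = 20.5 m/s
Around a high, pressure-gradient force acts outward with centrifugal, so Coriolis balances both:
fV = (1/ρ)|∂P/∂n| + V²/R  →  V² − fR·V + fR·V_g = 0
With fR = 1.36×10⁻⁴ × 748×10³ m = 102 m/s:
V = [fR − √((fR)² − 4 fR V_g)]/2 = [102 − √(102² − 4×102×20.5)]/2 = 28.4 m/s
Supergeostrophic (V > V_g = 20.5 m/s), as expected around a high.
Converting: 28.4 m/s × 1.944 = 55.2 knots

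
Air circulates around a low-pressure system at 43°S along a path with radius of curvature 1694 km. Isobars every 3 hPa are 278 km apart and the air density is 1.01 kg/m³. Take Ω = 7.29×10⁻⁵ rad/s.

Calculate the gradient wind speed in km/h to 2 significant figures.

36 km/h

Coriolis parameter at 43°S:
f = 2Ω sin φ = 2 × 7.29×10⁻⁵ × sin 43° = 9.94×10⁻⁵ s⁻¹
Pressure gradient: |∂P/∂n| = 300 Pa / 278000 m = 1.08×10⁻³ Pa/m
Geostrophic speed: V_g = |∂P/∂n|/(fρ) = 1.08×10⁻³/(9.94×10⁻⁵ × 1.01) = 10.7 m/s
Around a low, centrifugal force acts outward with Coriolis, so pressure-gradient force balances both:
(1/ρ)|∂P/∂n| = fV + V²/R  →  V² + fR·V − fR·V_g = 0
With fR = 9.94×10⁻⁵ × 1694×10³ m = 168 m/s:
V = [−fR + √((fR)² + 4 fR V_g)]/2 = [−168 + √(168² + 4×168×10.7)]/2 = 10.1 m/s
Subgeostrophic (V < V_g = 10.7 m/s), as expected around a low.
Converting: 10.1 m/s × 3.6 = 36 km/h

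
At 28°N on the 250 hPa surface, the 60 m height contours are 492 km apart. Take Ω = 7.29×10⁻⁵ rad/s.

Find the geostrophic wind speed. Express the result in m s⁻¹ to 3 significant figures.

17.5 m s⁻¹

Coriolis parameter at 28°N:
f = 2Ω sin φ = 2 × 7.29×10⁻⁵ × sin 28° = 6.84×10⁻⁵ s⁻¹
Height gradient: |∂Z/∂n| = 60 m / 492000 m = 1.22×10⁻⁴
On a pressure surface, geostrophic balance gives V_g = (g/f)|∂Z/∂n|:
V_g = 9.81 × 1.22×10⁻⁴ / 6.84×10⁻⁵ = 17.5 m/s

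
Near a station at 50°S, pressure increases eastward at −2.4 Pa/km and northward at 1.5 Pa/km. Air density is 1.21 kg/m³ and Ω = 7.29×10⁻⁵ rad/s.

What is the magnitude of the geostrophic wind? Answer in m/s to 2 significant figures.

21 m/s

Coriolis parameter at 50°S:
f = 2Ω sin φ = 2 × 7.29×10⁻⁵ × sin 50° = 1.12×10⁻⁴ s⁻¹
In the Southern Hemisphere f is negative: f = −1.12×10⁻⁴ s⁻¹.
Component geostrophic relations (x east, y north):
u_g = −(1/(fρ)) ∂P/∂y,  v_g = (1/(fρ)) ∂P/∂x
u_g = −(1.5×10⁻³)/(−1.12×10⁻⁴ × 1.21) = 11.1 m/s;  v_g = (−2.4×10⁻³)/(−1.12×10⁻⁴ × 1.21) = 17.8 m/s
|V_g| = √(u_g² + v_g²) = 20.9 m/s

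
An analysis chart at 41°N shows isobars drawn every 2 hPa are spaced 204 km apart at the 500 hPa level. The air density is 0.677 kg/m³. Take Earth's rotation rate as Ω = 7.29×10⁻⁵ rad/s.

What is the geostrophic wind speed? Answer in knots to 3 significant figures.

Coriolis parameter at 41°N:
f = 2Ω sin φ = 2 × 7.29×10⁻⁵ × sin 41° = 9.57×10⁻⁵ s⁻¹
Pressure gradient: |∂P/∂n| = 200 Pa / 204000 m = 9.80×10⁻⁴ Pa/m
Geostrophic balance (pressure-gradient force = Coriolis force):
V_g = (1/(fρ)) |∂P/∂n| = 9.80×10⁻⁴ / (9.57×10⁻⁵ × 0.677) = 15.1 m/s
Converting: 15.1 m/s × 1.944 = 29.4 knots

29.4 knots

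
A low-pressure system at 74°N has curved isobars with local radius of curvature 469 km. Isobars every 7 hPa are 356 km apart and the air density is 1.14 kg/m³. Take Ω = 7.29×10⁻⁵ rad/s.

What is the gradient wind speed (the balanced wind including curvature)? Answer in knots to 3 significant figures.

20.6 knots

Coriolis parameter at 74°N:
f = 2Ω sin φ = 2 × 7.29×10⁻⁵ × sin 74° = 1.40×10⁻⁴ s⁻¹
Pressure gradient: |∂P/∂n| = 700 Pa / 356000 m = 1.97×10⁻³ Pa/m
Geostrophic speed: V_g = |∂P/∂n|/(fρ) = 1.97×10⁻³/(1.40×10⁻⁴ × 1.14) = 12.3 m/s
Around a low, centrifugal force acts outward with Coriolis, so pressure-gradient force balances both:
(1/ρ)|∂P/∂n| = fV + V²/R  →  V² + fR·V − fR·V_g = 0
With fR = 1.40×10⁻⁴ × 469×10³ m = 65.7 m/s:
V = [−fR + √((fR)² + 4 fR V_g)]/2 = [−65.7 + √(65.7² + 4×65.7×12.3)]/2 = 10.6 m/s
Subgeostrophic (V < V_g = 12.3 m/s), as expected around a low.
Converting: 10.6 m/s × 1.944 = 20.6 knots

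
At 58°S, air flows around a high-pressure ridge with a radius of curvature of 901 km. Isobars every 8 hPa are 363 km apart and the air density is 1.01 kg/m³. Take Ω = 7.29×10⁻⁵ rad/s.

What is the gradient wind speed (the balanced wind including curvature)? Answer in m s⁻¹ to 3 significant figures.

Coriolis parameter at 58°S:
f = 2Ω sin φ = 2 × 7.29×10⁻⁵ × sin 58° = 1.24×10⁻⁴ s⁻¹
Pressure gradient: |∂P/∂n| = 800 Pa / 363000 m = 2.20×10⁻³ Pa/m
Geostrophic speed: V_g = |∂P/∂n|/(fρ) = 2.20×10⁻³/(1.24×10⁻⁴ × 1.01) = 17.6 m/s
Around a high, pressure-gradient force acts outward with centrifugal, so Coriolis balances both:
fV = (1/ρ)|∂P/∂n| + V²/R  →  V² − fR·V + fR·V_g = 0
With fR = 1.24×10⁻⁴ × 901×10³ m = 111 m/s:
V = [fR − √((fR)² − 4 fR V_g)]/2 = [111 − √(111² − 4×111×17.6)]/2 = 22 m/s
Supergeostrophic (V > V_g = 17.6 m/s), as expected around a high.

22.0 m s⁻¹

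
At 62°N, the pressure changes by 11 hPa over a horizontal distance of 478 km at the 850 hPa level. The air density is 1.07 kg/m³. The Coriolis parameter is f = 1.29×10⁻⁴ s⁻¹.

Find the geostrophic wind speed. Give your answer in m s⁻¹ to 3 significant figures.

Pressure gradient: |∂P/∂n| = 1100 Pa / 478000 m = 2.30×10⁻³ Pa/m
Geostrophic balance (pressure-gradient force = Coriolis force):
V_g = (1/(fρ)) |∂P/∂n| = 2.30×10⁻³ / (1.29×10⁻⁴ × 1.07) = 16.7 m/s

16.7 m s⁻¹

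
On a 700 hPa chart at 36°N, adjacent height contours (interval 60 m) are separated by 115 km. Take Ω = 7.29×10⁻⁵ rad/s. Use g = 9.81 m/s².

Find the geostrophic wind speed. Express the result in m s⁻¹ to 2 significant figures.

60 m s⁻¹

Coriolis parameter at 36°N:
f = 2Ω sin φ = 2 × 7.29×10⁻⁵ × sin 36° = 8.57×10⁻⁵ s⁻¹
Height gradient: |∂Z/∂n| = 60 m / 115000 m = 5.22×10⁻⁴
On a pressure surface, geostrophic balance gives V_g = (g/f)|∂Z/∂n|:
V_g = 9.81 × 5.22×10⁻⁴ / 8.57×10⁻⁵ = 59.7 m/s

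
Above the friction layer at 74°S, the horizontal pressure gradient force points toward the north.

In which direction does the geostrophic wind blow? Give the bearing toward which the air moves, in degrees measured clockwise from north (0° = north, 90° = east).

270°

The pressure-gradient force points toward the north (bearing 000°).
Geostrophic balance: in the Southern Hemisphere the Coriolis force deflects motion to the left, so the geostrophic wind blows 90° to the left of the pressure-gradient force (low pressure on the right).
Rotating 000° by 90° counterclockwise gives 270° — the wind blows toward the west.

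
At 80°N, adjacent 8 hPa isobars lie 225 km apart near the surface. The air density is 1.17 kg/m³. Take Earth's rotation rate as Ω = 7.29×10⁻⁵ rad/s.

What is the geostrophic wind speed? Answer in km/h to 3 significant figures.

76.2 km/h

Coriolis parameter at 80°N:
f = 2Ω sin φ = 2 × 7.29×10⁻⁵ × sin 80° = 1.44×10⁻⁴ s⁻¹
Pressure gradient: |∂P/∂n| = 800 Pa / 225000 m = 3.56×10⁻³ Pa/m
Geostrophic balance (pressure-gradient force = Coriolis force):
V_g = (1/(fρ)) |∂P/∂n| = 3.56×10⁻³ / (1.44×10⁻⁴ × 1.17) = 21.2 m/s
Converting: 21.2 m/s × 3.6 = 76.2 km/h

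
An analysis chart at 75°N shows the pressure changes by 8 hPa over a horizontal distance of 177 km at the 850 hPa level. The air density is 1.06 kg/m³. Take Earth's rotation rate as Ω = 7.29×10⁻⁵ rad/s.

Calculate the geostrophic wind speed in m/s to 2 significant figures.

30 m/s

Coriolis parameter at 75°N:
f = 2Ω sin φ = 2 × 7.29×10⁻⁵ × sin 75° = 1.41×10⁻⁴ s⁻¹
Pressure gradient: |∂P/∂n| = 800 Pa / 177000 m = 4.52×10⁻³ Pa/m
Geostrophic balance (pressure-gradient force = Coriolis force):
V_g = (1/(fρ)) |∂P/∂n| = 4.52×10⁻³ / (1.41×10⁻⁴ × 1.06) = 30.3 m/s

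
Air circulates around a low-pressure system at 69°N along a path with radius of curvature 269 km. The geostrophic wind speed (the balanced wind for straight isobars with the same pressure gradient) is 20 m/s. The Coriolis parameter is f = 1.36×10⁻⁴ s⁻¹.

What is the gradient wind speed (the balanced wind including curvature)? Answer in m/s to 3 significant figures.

14.4 m/s

Around a low, centrifugal force acts outward with Coriolis, so pressure-gradient force balances both:
(1/ρ)|∂P/∂n| = fV + V²/R  →  V² + fR·V − fR·V_g = 0
With fR = 1.36×10⁻⁴ × 269×10³ m = 36.6 m/s:
V = [−fR + √((fR)² + 4 fR V_g)]/2 = [−36.6 + √(36.6² + 4×36.6×20)]/2 = 14.4 m/s
Subgeostrophic (V < V_g = 20 m/s), as expected around a low.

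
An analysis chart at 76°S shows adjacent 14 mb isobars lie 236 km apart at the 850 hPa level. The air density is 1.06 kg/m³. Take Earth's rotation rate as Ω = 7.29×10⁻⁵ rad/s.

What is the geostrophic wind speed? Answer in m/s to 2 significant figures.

Coriolis parameter at 76°S:
f = 2Ω sin φ = 2 × 7.29×10⁻⁵ × sin 76° = 1.41×10⁻⁴ s⁻¹
Pressure gradient: |∂P/∂n| = 1400 Pa / 236000 m = 5.93×10⁻³ Pa/m
Geostrophic balance (pressure-gradient force = Coriolis force):
V_g = (1/(fρ)) |∂P/∂n| = 5.93×10⁻³ / (1.41×10⁻⁴ × 1.06) = 39.6 m/s

40 m/s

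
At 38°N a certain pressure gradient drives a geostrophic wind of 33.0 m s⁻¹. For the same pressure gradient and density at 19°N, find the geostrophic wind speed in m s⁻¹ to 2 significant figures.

62 m s⁻¹

With the same pressure gradient and density, V_g ∝ 1/f ∝ 1/sin φ.
V₂ = V₁ · sin φ₁ / sin φ₂ = 33.0 × sin 38° / sin 19°
V₂ = 33.0 × 0.6157/0.3256 = 62 m s⁻¹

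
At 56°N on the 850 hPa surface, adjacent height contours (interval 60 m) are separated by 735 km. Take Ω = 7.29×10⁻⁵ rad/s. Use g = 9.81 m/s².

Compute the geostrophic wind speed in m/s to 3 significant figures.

6.63 m/s

Coriolis parameter at 56°N:
f = 2Ω sin φ = 2 × 7.29×10⁻⁵ × sin 56° = 1.21×10⁻⁴ s⁻¹
Height gradient: |∂Z/∂n| = 60 m / 735000 m = 8.16×10⁻⁵
On a pressure surface, geostrophic balance gives V_g = (g/f)|∂Z/∂n|:
V_g = 9.81 × 8.16×10⁻⁵ / 1.21×10⁻⁴ = 6.63 m/s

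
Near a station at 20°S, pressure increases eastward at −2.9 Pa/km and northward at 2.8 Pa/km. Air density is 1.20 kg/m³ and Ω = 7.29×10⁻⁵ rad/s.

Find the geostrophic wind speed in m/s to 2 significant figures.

Coriolis parameter at 20°S:
f = 2Ω sin φ = 2 × 7.29×10⁻⁵ × sin 20° = 4.99×10⁻⁵ s⁻¹
In the Southern Hemisphere f is negative: f = −4.99×10⁻⁵ s⁻¹.
Component geostrophic relations (x east, y north):
u_g = −(1/(fρ)) ∂P/∂y,  v_g = (1/(fρ)) ∂P/∂x
u_g = −(2.8×10⁻³)/(−4.99×10⁻⁵ × 1.20) = 46.8 m/s;  v_g = (−2.9×10⁻³)/(−4.99×10⁻⁵ × 1.20) = 48.5 m/s
|V_g| = √(u_g² + v_g²) = 67.4 m/s

67 m/s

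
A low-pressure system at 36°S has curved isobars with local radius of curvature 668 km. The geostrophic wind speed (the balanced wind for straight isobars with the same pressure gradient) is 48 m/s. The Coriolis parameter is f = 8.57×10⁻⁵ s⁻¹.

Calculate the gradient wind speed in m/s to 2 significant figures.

31 m/s

Around a low, centrifugal force acts outward with Coriolis, so pressure-gradient force balances both:
(1/ρ)|∂P/∂n| = fV + V²/R  →  V² + fR·V − fR·V_g = 0
With fR = 8.57×10⁻⁵ × 668×10³ m = 57.2 m/s:
V = [−fR + √((fR)² + 4 fR V_g)]/2 = [−57.2 + √(57.2² + 4×57.2×48)]/2 = 31.1 m/s
Subgeostrophic (V < V_g = 48 m/s), as expected around a low.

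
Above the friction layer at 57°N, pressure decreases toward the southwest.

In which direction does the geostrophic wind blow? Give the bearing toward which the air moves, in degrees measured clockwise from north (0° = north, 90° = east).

315°

The pressure-gradient force points toward the southwest (bearing 225°).
Geostrophic balance: in the Northern Hemisphere the Coriolis force deflects motion to the right, so the geostrophic wind blows 90° to the right of the pressure-gradient force (low pressure on the left).
Rotating 225° by 90° clockwise gives 315° — the wind blows toward the northwest.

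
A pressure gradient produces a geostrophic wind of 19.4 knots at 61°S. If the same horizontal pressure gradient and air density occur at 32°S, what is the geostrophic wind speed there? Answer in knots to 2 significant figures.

With the same pressure gradient and density, V_g ∝ 1/f ∝ 1/sin φ.
V₂ = V₁ · sin φ₁ / sin φ₂ = 19.4 × sin 61° / sin 32°
V₂ = 19.4 × 0.8746/0.5299 = 32 knots

32 knots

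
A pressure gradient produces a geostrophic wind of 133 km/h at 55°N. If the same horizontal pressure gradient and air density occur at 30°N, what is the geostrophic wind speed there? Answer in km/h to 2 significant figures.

220 km/h

With the same pressure gradient and density, V_g ∝ 1/f ∝ 1/sin φ.
V₂ = V₁ · sin φ₁ / sin φ₂ = 133 × sin 55° / sin 30°
V₂ = 133 × 0.8192/0.5000 = 220 km/h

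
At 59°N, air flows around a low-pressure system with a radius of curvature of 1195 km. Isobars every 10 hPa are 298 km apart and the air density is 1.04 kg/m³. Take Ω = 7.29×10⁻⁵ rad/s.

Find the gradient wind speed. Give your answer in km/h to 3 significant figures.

Coriolis parameter at 59°N:
f = 2Ω sin φ = 2 × 7.29×10⁻⁵ × sin 59° = 1.25×10⁻⁴ s⁻¹
Pressure gradient: |∂P/∂n| = 1000 Pa / 298000 m = 3.36×10⁻³ Pa/m
Geostrophic speed: V_g = |∂P/∂n|/(fρ) = 3.36×10⁻³/(1.25×10⁻⁴ × 1.04) = 25.8 m/s
Around a low, centrifugal force acts outward with Coriolis, so pressure-gradient force balances both:
(1/ρ)|∂P/∂n| = fV + V²/R  →  V² + fR·V − fR·V_g = 0
With fR = 1.25×10⁻⁴ × 1195×10³ m = 149 m/s:
V = [−fR + √((fR)² + 4 fR V_g)]/2 = [−149 + √(149² + 4×149×25.8)]/2 = 22.4 m/s
Subgeostrophic (V < V_g = 25.8 m/s), as expected around a low.
Converting: 22.4 m/s × 3.6 = 80.8 km/h

80.8 km/h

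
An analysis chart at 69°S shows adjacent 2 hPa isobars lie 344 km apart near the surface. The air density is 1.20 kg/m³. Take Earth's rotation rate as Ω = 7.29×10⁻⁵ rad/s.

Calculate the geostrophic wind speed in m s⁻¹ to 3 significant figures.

Coriolis parameter at 69°S:
f = 2Ω sin φ = 2 × 7.29×10⁻⁵ × sin 69° = 1.36×10⁻⁴ s⁻¹
Pressure gradient: |∂P/∂n| = 200 Pa / 344000 m = 5.81×10⁻⁴ Pa/m
Geostrophic balance (pressure-gradient force = Coriolis force):
V_g = (1/(fρ)) |∂P/∂n| = 5.81×10⁻⁴ / (1.36×10⁻⁴ × 1.20) = 3.56 m/s

3.56 m s⁻¹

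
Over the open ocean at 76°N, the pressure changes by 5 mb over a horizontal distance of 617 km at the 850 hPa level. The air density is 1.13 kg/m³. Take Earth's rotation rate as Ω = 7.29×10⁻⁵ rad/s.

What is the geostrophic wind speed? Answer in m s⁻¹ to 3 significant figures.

Coriolis parameter at 76°N:
f = 2Ω sin φ = 2 × 7.29×10⁻⁵ × sin 76° = 1.41×10⁻⁴ s⁻¹
Pressure gradient: |∂P/∂n| = 500 Pa / 617000 m = 8.10×10⁻⁴ Pa/m
Geostrophic balance (pressure-gradient force = Coriolis force):
V_g = (1/(fρ)) |∂P/∂n| = 8.10×10⁻⁴ / (1.41×10⁻⁴ × 1.13) = 5.07 m/s

5.07 m s⁻¹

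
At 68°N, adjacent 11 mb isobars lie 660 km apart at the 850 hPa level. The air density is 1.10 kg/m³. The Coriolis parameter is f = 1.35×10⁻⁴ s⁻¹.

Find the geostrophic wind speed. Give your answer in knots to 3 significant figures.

Pressure gradient: |∂P/∂n| = 1100 Pa / 660000 m = 1.67×10⁻³ Pa/m
Geostrophic balance (pressure-gradient force = Coriolis force):
V_g = (1/(fρ)) |∂P/∂n| = 1.67×10⁻³ / (1.35×10⁻⁴ × 1.10) = 11.2 m/s
Converting: 11.2 m/s × 1.944 = 21.8 knots

21.8 knots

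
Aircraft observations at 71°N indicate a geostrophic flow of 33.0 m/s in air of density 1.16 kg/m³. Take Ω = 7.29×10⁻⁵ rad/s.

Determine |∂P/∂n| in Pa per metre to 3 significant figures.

Coriolis parameter at 71°N:
f = 2Ω sin φ = 2 × 7.29×10⁻⁵ × sin 71° = 1.38×10⁻⁴ s⁻¹
Geostrophic balance rearranged: |∂P/∂n| = f ρ V_g
|∂P/∂n| = 1.38×10⁻⁴ × 1.16 × 33.0 = 5.28×10⁻³ Pa/m

5.28×10⁻³ Pa/m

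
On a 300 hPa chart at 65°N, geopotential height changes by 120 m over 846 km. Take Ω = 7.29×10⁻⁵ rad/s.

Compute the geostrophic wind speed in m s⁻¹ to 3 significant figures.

Coriolis parameter at 65°N:
f = 2Ω sin φ = 2 × 7.29×10⁻⁵ × sin 65° = 1.32×10⁻⁴ s⁻¹
Height gradient: |∂Z/∂n| = 120 m / 846000 m = 1.42×10⁻⁴
On a pressure surface, geostrophic balance gives V_g = (g/f)|∂Z/∂n|:
V_g = 9.81 × 1.42×10⁻⁴ / 1.32×10⁻⁴ = 10.5 m/s

10.5 m s⁻¹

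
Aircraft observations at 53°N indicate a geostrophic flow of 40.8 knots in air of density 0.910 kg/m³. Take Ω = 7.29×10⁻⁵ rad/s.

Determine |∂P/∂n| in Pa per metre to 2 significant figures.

Coriolis parameter at 53°N:
f = 2Ω sin φ = 2 × 7.29×10⁻⁵ × sin 53° = 1.16×10⁻⁴ s⁻¹
Wind speed in SI: 40.8 knots = 21.0 m/s
Geostrophic balance rearranged: |∂P/∂n| = f ρ V_g
|∂P/∂n| = 1.16×10⁻⁴ × 0.910 × 21.0 = 2.22×10⁻³ Pa/m

2.2×10⁻³ Pa/m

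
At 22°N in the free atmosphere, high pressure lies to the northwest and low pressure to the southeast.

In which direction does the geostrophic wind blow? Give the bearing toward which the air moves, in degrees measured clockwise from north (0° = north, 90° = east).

225°

The pressure-gradient force points toward the southeast (bearing 135°).
Geostrophic balance: in the Northern Hemisphere the Coriolis force deflects motion to the right, so the geostrophic wind blows 90° to the right of the pressure-gradient force (low pressure on the left).
Rotating 135° by 90° clockwise gives 225° — the wind blows toward the southwest.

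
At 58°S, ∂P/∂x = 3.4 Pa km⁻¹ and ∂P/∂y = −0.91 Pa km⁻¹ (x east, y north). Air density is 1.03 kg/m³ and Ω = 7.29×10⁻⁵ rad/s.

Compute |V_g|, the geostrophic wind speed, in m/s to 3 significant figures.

Coriolis parameter at 58°S:
f = 2Ω sin φ = 2 × 7.29×10⁻⁵ × sin 58° = 1.24×10⁻⁴ s⁻¹
In the Southern Hemisphere f is negative: f = −1.24×10⁻⁴ s⁻¹.
Component geostrophic relations (x east, y north):
u_g = −(1/(fρ)) ∂P/∂y,  v_g = (1/(fρ)) ∂P/∂x
u_g = −(−0.91×10⁻³)/(−1.24×10⁻⁴ × 1.03) = −7.15 m/s;  v_g = (3.4×10⁻³)/(−1.24×10⁻⁴ × 1.03) = −26.7 m/s
|V_g| = √(u_g² + v_g²) = 27.6 m/s

27.6 m/s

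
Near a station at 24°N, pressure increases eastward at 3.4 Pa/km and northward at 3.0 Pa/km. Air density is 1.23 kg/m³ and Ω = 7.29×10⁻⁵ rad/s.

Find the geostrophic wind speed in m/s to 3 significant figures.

Coriolis parameter at 24°N:
f = 2Ω sin φ = 2 × 7.29×10⁻⁵ × sin 24° = 5.93×10⁻⁵ s⁻¹
Component geostrophic relations (x east, y north):
u_g = −(1/(fρ)) ∂P/∂y,  v_g = (1/(fρ)) ∂P/∂x
u_g = −(3.0×10⁻³)/(5.93×10⁻⁵ × 1.23) = −41.1 m/s;  v_g = (3.4×10⁻³)/(5.93×10⁻⁵ × 1.23) = 46.6 m/s
|V_g| = √(u_g² + v_g²) = 62.2 m/s

62.2 m/s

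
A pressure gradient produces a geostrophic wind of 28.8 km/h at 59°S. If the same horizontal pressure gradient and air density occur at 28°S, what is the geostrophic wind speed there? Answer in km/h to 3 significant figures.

52.6 km/h

With the same pressure gradient and density, V_g ∝ 1/f ∝ 1/sin φ.
V₂ = V₁ · sin φ₁ / sin φ₂ = 28.8 × sin 59° / sin 28°
V₂ = 28.8 × 0.8572/0.4695 = 52.6 km/h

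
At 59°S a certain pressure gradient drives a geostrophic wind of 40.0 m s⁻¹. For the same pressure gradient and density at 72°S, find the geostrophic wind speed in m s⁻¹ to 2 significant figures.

36 m s⁻¹

With the same pressure gradient and density, V_g ∝ 1/f ∝ 1/sin φ.
V₂ = V₁ · sin φ₁ / sin φ₂ = 40.0 × sin 59° / sin 72°
V₂ = 40.0 × 0.8572/0.9511 = 36 m s⁻¹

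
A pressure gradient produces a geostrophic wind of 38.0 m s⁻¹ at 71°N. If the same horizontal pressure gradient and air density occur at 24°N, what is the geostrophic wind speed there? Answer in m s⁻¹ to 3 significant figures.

88.3 m s⁻¹

With the same pressure gradient and density, V_g ∝ 1/f ∝ 1/sin φ.
V₂ = V₁ · sin φ₁ / sin φ₂ = 38.0 × sin 71° / sin 24°
V₂ = 38.0 × 0.9455/0.4067 = 88.3 m s⁻¹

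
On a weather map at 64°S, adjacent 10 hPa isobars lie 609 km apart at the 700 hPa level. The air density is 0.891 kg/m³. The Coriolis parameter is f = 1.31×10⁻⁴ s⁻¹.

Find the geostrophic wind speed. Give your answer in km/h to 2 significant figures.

Pressure gradient: |∂P/∂n| = 1000 Pa / 609000 m = 1.64×10⁻³ Pa/m
Geostrophic balance (pressure-gradient force = Coriolis force):
V_g = (1/(fρ)) |∂P/∂n| = 1.64×10⁻³ / (1.31×10⁻⁴ × 0.891) = 14.1 m/s
Converting: 14.1 m/s × 3.6 = 51 km/h

51 km/h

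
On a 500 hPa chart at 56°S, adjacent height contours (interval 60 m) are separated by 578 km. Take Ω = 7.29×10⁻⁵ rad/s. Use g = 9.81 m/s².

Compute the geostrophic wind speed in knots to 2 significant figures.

Coriolis parameter at 56°S:
f = 2Ω sin φ = 2 × 7.29×10⁻⁵ × sin 56° = 1.21×10⁻⁴ s⁻¹
Height gradient: |∂Z/∂n| = 60 m / 578000 m = 1.04×10⁻⁴
On a pressure surface, geostrophic balance gives V_g = (g/f)|∂Z/∂n|:
V_g = 9.81 × 1.04×10⁻⁴ / 1.21×10⁻⁴ = 8.42 m/s
Converting: 8.42 m/s × 1.944 = 16 knots

16 knots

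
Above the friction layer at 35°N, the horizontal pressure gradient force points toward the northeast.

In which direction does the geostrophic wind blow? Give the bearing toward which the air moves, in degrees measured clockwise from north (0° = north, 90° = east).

The pressure-gradient force points toward the northeast (bearing 045°).
Geostrophic balance: in the Northern Hemisphere the Coriolis force deflects motion to the right, so the geostrophic wind blows 90° to the right of the pressure-gradient force (low pressure on the left).
Rotating 045° by 90° clockwise gives 135° — the wind blows toward the southeast.

135°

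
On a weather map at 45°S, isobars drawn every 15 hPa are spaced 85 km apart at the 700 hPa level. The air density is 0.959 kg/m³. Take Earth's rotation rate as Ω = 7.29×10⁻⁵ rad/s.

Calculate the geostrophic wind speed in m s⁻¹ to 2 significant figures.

Coriolis parameter at 45°S:
f = 2Ω sin φ = 2 × 7.29×10⁻⁵ × sin 45° = 1.03×10⁻⁴ s⁻¹
Pressure gradient: |∂P/∂n| = 1500 Pa / 85000 m = 1.76×10⁻² Pa/m
Geostrophic balance (pressure-gradient force = Coriolis force):
V_g = (1/(fρ)) |∂P/∂n| = 1.76×10⁻² / (1.03×10⁻⁴ × 0.959) = 178 m/s

180 m s⁻¹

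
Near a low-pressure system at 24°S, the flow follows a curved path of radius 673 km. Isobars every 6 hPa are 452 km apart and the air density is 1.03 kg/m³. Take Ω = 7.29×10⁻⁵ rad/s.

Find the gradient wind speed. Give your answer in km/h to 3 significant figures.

56.2 km/h

Coriolis parameter at 24°S:
f = 2Ω sin φ = 2 × 7.29×10⁻⁵ × sin 24° = 5.93×10⁻⁵ s⁻¹
Pressure gradient: |∂P/∂n| = 600 Pa / 452000 m = 1.33×10⁻³ Pa/m
Geostrophic speed: V_g = |∂P/∂n|/(fρ) = 1.33×10⁻³/(5.93×10⁻⁵ × 1.03) = 21.7 m/s
Around a low, centrifugal force acts outward with Coriolis, so pressure-gradient force balances both:
(1/ρ)|∂P/∂n| = fV + V²/R  →  V² + fR·V − fR·V_g = 0
With fR = 5.93×10⁻⁵ × 673×10³ m = 39.9 m/s:
V = [−fR + √((fR)² + 4 fR V_g)]/2 = [−39.9 + √(39.9² + 4×39.9×21.7)]/2 = 15.6 m/s
Subgeostrophic (V < V_g = 21.7 m/s), as expected around a low.
Converting: 15.6 m/s × 3.6 = 56.2 km/h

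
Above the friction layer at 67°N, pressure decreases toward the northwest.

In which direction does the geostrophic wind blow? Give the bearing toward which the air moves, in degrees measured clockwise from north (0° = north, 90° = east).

The pressure-gradient force points toward the northwest (bearing 315°).
Geostrophic balance: in the Northern Hemisphere the Coriolis force deflects motion to the right, so the geostrophic wind blows 90° to the right of the pressure-gradient force (low pressure on the left).
Rotating 315° by 90° clockwise gives 045° — the wind blows toward the northeast.

045°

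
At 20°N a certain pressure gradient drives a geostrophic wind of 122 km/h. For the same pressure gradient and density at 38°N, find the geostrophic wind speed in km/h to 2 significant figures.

With the same pressure gradient and density, V_g ∝ 1/f ∝ 1/sin φ.
V₂ = V₁ · sin φ₁ / sin φ₂ = 122 × sin 20° / sin 38°
V₂ = 122 × 0.3420/0.6157 = 68 km/h

68 km/h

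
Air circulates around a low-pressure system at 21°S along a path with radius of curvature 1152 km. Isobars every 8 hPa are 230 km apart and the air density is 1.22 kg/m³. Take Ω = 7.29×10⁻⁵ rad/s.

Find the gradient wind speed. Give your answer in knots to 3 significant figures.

Coriolis parameter at 21°S:
f = 2Ω sin φ = 2 × 7.29×10⁻⁵ × sin 21° = 5.23×10⁻⁵ s⁻¹
Pressure gradient: |∂P/∂n| = 800 Pa / 230000 m = 3.48×10⁻³ Pa/m
Geostrophic speed: V_g = |∂P/∂n|/(fρ) = 3.48×10⁻³/(5.23×10⁻⁵ × 1.22) = 54.6 m/s
Around a low, centrifugal force acts outward with Coriolis, so pressure-gradient force balances both:
(1/ρ)|∂P/∂n| = fV + V²/R  →  V² + fR·V − fR·V_g = 0
With fR = 5.23×10⁻⁵ × 1152×10³ m = 60.2 m/s:
V = [−fR + √((fR)² + 4 fR V_g)]/2 = [−60.2 + √(60.2² + 4×60.2×54.6)]/2 = 34.6 m/s
Subgeostrophic (V < V_g = 54.6 m/s), as expected around a low.
Converting: 34.6 m/s × 1.944 = 67.3 knots

67.3 knots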